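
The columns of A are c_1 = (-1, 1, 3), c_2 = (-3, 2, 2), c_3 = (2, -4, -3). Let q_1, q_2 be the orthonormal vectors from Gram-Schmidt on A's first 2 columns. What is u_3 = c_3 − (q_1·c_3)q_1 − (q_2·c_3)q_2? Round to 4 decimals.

u_3 = (-1.0303, -1.8030, 0.2576)

c_1 = (-1, 1, 3); ‖c_1‖ = 3.3166, so q_1 = (-0.3015, 0.3015, 0.9045).
q_1·c_2 = (-0.3015)·(-3) + 0.3015·2 + 0.9045·2 = 3.3166.
u_2 = c_2 − 3.3166·q_1 = (-2.0000, 1.0000, -1.0000).
‖u_2‖ = 2.4495, so q_2 = (-0.8165, 0.4082, -0.4082).
q_1·c_3 = (-0.3015)·2 + 0.3015·(-4) + 0.9045·(-3) = -4.5227; q_2·c_3 = (-0.8165)·2 + 0.4082·(-4) + (-0.4082)·(-3) = -2.0412.
u_3 = c_3 + 4.5227·q_1 + 2.0412·q_2 = (-1.0303, -1.8030, 0.2576).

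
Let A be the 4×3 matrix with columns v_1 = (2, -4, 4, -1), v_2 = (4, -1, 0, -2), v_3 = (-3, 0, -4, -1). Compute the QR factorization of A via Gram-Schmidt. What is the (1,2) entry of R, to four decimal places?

r_{12} = 2.3016

v_1 = (2, -4, 4, -1); ‖v_1‖ = 6.0828, so q_1 = (0.3288, -0.6576, 0.6576, -0.1644).
r_{12} = q_1·v_2 = 2.3016.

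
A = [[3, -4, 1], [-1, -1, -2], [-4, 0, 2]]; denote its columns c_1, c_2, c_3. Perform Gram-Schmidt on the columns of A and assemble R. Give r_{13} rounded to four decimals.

c_1 = (3, -1, -4); ‖c_1‖ = 5.0990, so e_1 = (0.5883, -0.1961, -0.7845).
r_{13} = e_1·c_3 = -0.5883.

r_{13} = -0.5883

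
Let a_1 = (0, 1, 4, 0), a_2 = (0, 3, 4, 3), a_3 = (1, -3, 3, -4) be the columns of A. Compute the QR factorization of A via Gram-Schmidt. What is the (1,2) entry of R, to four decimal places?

r_{12} = 4.6082

a_1 = (0, 1, 4, 0); ‖a_1‖ = 4.1231, so q_1 = (0.0000, 0.2425, 0.9701, 0.0000).
r_{12} = q_1·a_2 = 4.6082.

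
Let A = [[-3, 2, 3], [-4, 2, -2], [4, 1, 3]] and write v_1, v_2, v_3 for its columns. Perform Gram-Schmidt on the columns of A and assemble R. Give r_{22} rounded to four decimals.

v_1 = (-3, -4, 4); ‖v_1‖ = 6.4031, so q_1 = (-0.4685, -0.6247, 0.6247).
q_1·v_2 = (-0.4685)·2 + (-0.6247)·2 + 0.6247·1 = -1.5617.
u_2 = v_2 + 1.5617·q_1 = (1.2683, 1.0244, 1.9756).
r_{22} = ‖u_2‖ = 2.5614.

r_{22} = 2.5614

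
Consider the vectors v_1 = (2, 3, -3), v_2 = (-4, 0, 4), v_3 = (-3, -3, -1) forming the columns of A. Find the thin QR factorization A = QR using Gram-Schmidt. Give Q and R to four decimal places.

Q = [[0.4264, -0.5869, -0.6882], [0.6396, 0.7337, -0.2294], [-0.6396, 0.3424, -0.6882]], R = [[4.6904, -4.2640, -2.5584], [0.0000, 3.7173, -0.7826], [0.0000, 0.0000, 3.4412]]

v_1 = (2, 3, -3); ‖v_1‖ = 4.6904, so q_1 = (0.4264, 0.6396, -0.6396).
q_1·v_2 = 0.4264·(-4) + 0.6396·0 + (-0.6396)·4 = -4.2640.
u_2 = v_2 + 4.2640·q_1 = (-2.1818, 2.7273, 1.2727).
‖u_2‖ = 3.7173, so q_2 = (-0.5869, 0.7337, 0.3424).
q_1·v_3 = 0.4264·(-3) + 0.6396·(-3) + (-0.6396)·(-1) = -2.5584; q_2·v_3 = (-0.5869)·(-3) + 0.7337·(-3) + 0.3424·(-1) = -0.7826.
u_3 = v_3 + 2.5584·q_1 + 0.7826·q_2 = (-2.3684, -0.7895, -2.3684).
‖u_3‖ = 3.4412, so q_3 = (-0.6882, -0.2294, -0.6882).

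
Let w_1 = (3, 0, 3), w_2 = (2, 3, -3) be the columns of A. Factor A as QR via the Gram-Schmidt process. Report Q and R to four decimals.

Q = [[0.7071, 0.5392], [0.0000, 0.6470], [0.7071, -0.5392]], R = [[4.2426, -0.7071], [0.0000, 4.6368]]

w_1 = (3, 0, 3); ‖w_1‖ = 4.2426, so q_1 = (0.7071, 0.0000, 0.7071).
q_1·w_2 = 0.7071·2 + 0.0000·3 + 0.7071·(-3) = -0.7071.
u_2 = w_2 + 0.7071·q_1 = (2.5000, 3.0000, -2.5000).
‖u_2‖ = 4.6368, so q_2 = (0.5392, 0.6470, -0.5392).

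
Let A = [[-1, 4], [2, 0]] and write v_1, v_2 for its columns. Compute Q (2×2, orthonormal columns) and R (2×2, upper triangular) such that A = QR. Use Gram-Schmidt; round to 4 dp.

Q = [[-0.4472, 0.8944], [0.8944, 0.4472]], R = [[2.2361, -1.7889], [0.0000, 3.5777]]

v_1 = (-1, 2); ‖v_1‖ = 2.2361, so q_1 = (-0.4472, 0.8944).
q_1·v_2 = (-0.4472)·4 + 0.8944·0 = -1.7889.
u_2 = v_2 + 1.7889·q_1 = (3.2000, 1.6000).
‖u_2‖ = 3.5777, so q_2 = (0.8944, 0.4472).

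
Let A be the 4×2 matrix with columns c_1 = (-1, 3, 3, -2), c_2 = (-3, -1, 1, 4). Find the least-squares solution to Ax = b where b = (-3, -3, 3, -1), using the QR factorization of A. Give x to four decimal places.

e_1 = c_1/‖c_1‖ = (-1, 3, 3, -2)/4.7958 = (-0.2085, 0.6255, 0.6255, -0.4170).
r_{12} = e_1·c_2 = -1.0426.
u_2 = c_2 + 1.0426·e_1 = (-3.2174, -0.3478, 1.6522, 3.5652).
‖u_2‖ = 5.0905, so e_2 = (-0.6320, -0.0683, 0.3246, 0.7004).
Qᵀb = (1.0426, 2.3744).
Back-substitute: x_2 = 2.3744/5.0905 = 0.4664.
x_1 = (1.0426 + 1.0426·0.4664)/4.7958 = 0.3188.

x = (0.3188, 0.4664)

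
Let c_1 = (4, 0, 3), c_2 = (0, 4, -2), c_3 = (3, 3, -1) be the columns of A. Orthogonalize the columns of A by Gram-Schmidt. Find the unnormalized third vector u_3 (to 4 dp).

u_3 = (0.7241, -0.4828, -0.9655)

c_1 = (4, 0, 3); ‖c_1‖ = 5.0000, so e_1 = (0.8000, 0.0000, 0.6000).
e_1·c_2 = 0.8000·0 + 0.0000·4 + 0.6000·(-2) = -1.2000.
u_2 = c_2 + 1.2000·e_1 = (0.9600, 4.0000, -1.2800).
‖u_2‖ = 4.3081, so e_2 = (0.2228, 0.9285, -0.2971).
e_1·c_3 = 0.8000·3 + 0.0000·3 + 0.6000·(-1) = 1.8000; e_2·c_3 = 0.2228·3 + 0.9285·3 + (-0.2971)·(-1) = 3.7510.
u_3 = c_3 − 1.8000·e_1 − 3.7510·e_2 = (0.7241, -0.4828, -0.9655).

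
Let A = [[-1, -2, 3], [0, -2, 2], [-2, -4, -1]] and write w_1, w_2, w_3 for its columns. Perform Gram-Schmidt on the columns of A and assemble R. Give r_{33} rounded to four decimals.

r_{33} = 3.1305

w_1 = (-1, 0, -2); ‖w_1‖ = 2.2361, so e_1 = (-0.4472, 0.0000, -0.8944).
e_1·w_2 = (-0.4472)·(-2) + 0.0000·(-2) + (-0.8944)·(-4) = 4.4721.
u_2 = w_2 − 4.4721·e_1 = (0.0000, -2.0000, 0.0000).
‖u_2‖ = 2.0000, so e_2 = (0.0000, -1.0000, 0.0000).
e_1·w_3 = (-0.4472)·3 + 0.0000·2 + (-0.8944)·(-1) = -0.4472; e_2·w_3 = 0.0000·3 + (-1.0000)·2 + 0.0000·(-1) = -2.0000.
u_3 = w_3 + 0.4472·e_1 + 2.0000·e_2 = (2.8000, 0.0000, -1.4000).
r_{33} = ‖u_3‖ = 3.1305.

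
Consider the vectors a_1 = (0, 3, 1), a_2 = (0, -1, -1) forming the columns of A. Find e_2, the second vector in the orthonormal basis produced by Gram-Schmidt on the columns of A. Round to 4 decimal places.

e_2 = (0.0000, 0.3162, -0.9487)

e_1 = a_1/‖a_1‖ = (0, 3, 1)/3.1623 = (0.0000, 0.9487, 0.3162).
r_{12} = e_1·a_2 = -1.2649.
u_2 = a_2 + 1.2649·e_1 = (0.0000, 0.2000, -0.6000).
‖u_2‖ = 0.6325, so e_2 = (0.0000, 0.3162, -0.9487).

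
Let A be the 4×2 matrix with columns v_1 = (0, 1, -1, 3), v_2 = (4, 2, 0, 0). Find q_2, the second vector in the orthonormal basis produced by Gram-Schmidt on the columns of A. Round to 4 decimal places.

v_1 = (0, 1, -1, 3); ‖v_1‖ = 3.3166, so q_1 = (0.0000, 0.3015, -0.3015, 0.9045).
q_1·v_2 = 0.0000·4 + 0.3015·2 + (-0.3015)·0 + 0.9045·0 = 0.6030.
u_2 = v_2 − 0.6030·q_1 = (4.0000, 1.8182, 0.1818, -0.5455).
‖u_2‖ = 4.4313, so q_2 = (0.9027, 0.4103, 0.0410, -0.1231).

q_2 = (0.9027, 0.4103, 0.0410, -0.1231)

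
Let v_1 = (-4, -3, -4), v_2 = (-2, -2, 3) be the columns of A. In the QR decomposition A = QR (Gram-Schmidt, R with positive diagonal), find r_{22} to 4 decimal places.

q_1 = v_1/‖v_1‖ = (-4, -3, -4)/6.4031 = (-0.6247, -0.4685, -0.6247).
r_{12} = q_1·v_2 = 0.3123.
u_2 = v_2 − 0.3123·q_1 = (-1.8049, -1.8537, 3.1951).
r_{22} = ‖u_2‖ = 4.1113.

r_{22} = 4.1113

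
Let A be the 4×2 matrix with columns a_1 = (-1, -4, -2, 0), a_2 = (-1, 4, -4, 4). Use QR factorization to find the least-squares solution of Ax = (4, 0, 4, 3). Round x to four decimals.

x = (-0.6571, -0.2571)

e_1 = a_1/‖a_1‖ = (-1, -4, -2, 0)/4.5826 = (-0.2182, -0.8729, -0.4364, 0.0000).
r_{12} = e_1·a_2 = -1.5275.
u_2 = a_2 + 1.5275·e_1 = (-1.3333, 2.6667, -4.6667, 4.0000).
‖u_2‖ = 6.8313, so e_2 = (-0.1952, 0.3904, -0.6831, 0.5855).
Qᵀb = (-2.6186, -1.7566).
Back-substitute: x_2 = -1.7566/6.8313 = -0.2571.
x_1 = (-2.6186 + 1.5275·(-0.2571))/4.5826 = -0.6571.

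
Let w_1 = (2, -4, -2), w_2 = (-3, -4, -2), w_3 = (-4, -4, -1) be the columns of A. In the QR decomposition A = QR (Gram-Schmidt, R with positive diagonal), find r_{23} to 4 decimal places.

w_1 = (2, -4, -2); ‖w_1‖ = 4.8990, so q_1 = (0.4082, -0.8165, -0.4082).
q_1·w_2 = 0.4082·(-3) + (-0.8165)·(-4) + (-0.4082)·(-2) = 2.8577.
u_2 = w_2 − 2.8577·q_1 = (-4.1667, -1.6667, -0.8333).
‖u_2‖ = 4.5644, so q_2 = (-0.9129, -0.3651, -0.1826).
r_{23} = q_2·w_3 = 5.2947.

r_{23} = 5.2947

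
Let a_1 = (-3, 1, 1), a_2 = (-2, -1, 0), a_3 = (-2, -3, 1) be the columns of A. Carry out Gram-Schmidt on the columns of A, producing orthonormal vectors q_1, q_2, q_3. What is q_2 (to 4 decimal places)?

a_1 = (-3, 1, 1); ‖a_1‖ = 3.3166, so q_1 = (-0.9045, 0.3015, 0.3015).
q_1·a_2 = (-0.9045)·(-2) + 0.3015·(-1) + 0.3015·0 = 1.5076.
u_2 = a_2 − 1.5076·q_1 = (-0.6364, -1.4545, -0.4545).
‖u_2‖ = 1.6514, so q_2 = (-0.3853, -0.8808, -0.2752).

q_2 = (-0.3853, -0.8808, -0.2752)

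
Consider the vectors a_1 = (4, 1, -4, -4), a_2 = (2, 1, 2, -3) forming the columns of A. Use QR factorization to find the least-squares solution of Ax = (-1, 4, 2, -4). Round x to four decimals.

q_1 = a_1/‖a_1‖ = (4, 1, -4, -4)/7.0000 = (0.5714, 0.1429, -0.5714, -0.5714).
r_{12} = q_1·a_2 = 1.8571.
u_2 = a_2 − 1.8571·q_1 = (0.9388, 0.7347, 3.0612, -1.9388).
‖u_2‖ = 3.8146, so q_2 = (0.2461, 0.1926, 0.8025, -0.5083).
Qᵀb = (1.1429, 4.1623).
Back-substitute: x_2 = 4.1623/3.8146 = 1.0912.
x_1 = (1.1429 − 1.8571·1.0912)/7.0000 = -0.1262.

x = (-0.1262, 1.0912)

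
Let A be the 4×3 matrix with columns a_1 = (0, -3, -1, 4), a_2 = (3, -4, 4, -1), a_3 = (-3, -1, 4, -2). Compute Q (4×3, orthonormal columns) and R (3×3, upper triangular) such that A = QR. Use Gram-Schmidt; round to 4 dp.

a_1 = (0, -3, -1, 4); ‖a_1‖ = 5.0990, so q_1 = (0.0000, -0.5883, -0.1961, 0.7845).
q_1·a_2 = 0.0000·3 + (-0.5883)·(-4) + (-0.1961)·4 + 0.7845·(-1) = 0.7845.
u_2 = a_2 − 0.7845·q_1 = (3.0000, -3.5385, 4.1538, -1.6154).
‖u_2‖ = 6.4331, so q_2 = (0.4663, -0.5500, 0.6457, -0.2511).
q_1·a_3 = 0.0000·(-3) + (-0.5883)·(-1) + (-0.1961)·4 + 0.7845·(-2) = -1.7650; q_2·a_3 = 0.4663·(-3) + (-0.5500)·(-1) + 0.6457·4 + (-0.2511)·(-2) = 2.2360.
u_3 = a_3 + 1.7650·q_1 − 2.2360·q_2 = (-4.0428, -0.8086, 2.2100, -0.0539).
‖u_3‖ = 4.6781, so q_3 = (-0.8642, -0.1728, 0.4724, -0.0115).

Q = [[0.0000, 0.4663, -0.8642], [-0.5883, -0.5500, -0.1728], [-0.1961, 0.6457, 0.4724], [0.7845, -0.2511, -0.0115]], R = [[5.0990, 0.7845, -1.7650], [0.0000, 6.4331, 2.2360], [0.0000, 0.0000, 4.6781]]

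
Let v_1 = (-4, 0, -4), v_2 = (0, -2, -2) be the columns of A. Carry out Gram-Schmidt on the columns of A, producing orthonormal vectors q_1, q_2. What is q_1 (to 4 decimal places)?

v_1 = (-4, 0, -4); ‖v_1‖ = 5.6569, so q_1 = (-0.7071, 0.0000, -0.7071).

q_1 = (-0.7071, 0.0000, -0.7071)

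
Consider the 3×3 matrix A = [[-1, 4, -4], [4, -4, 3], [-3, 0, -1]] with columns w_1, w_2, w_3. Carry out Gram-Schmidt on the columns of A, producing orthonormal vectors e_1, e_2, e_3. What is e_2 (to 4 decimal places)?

e_2 = (0.7926, -0.2265, -0.5661)

w_1 = (-1, 4, -3); ‖w_1‖ = 5.0990, so e_1 = (-0.1961, 0.7845, -0.5883).
e_1·w_2 = (-0.1961)·4 + 0.7845·(-4) + (-0.5883)·0 = -3.9223.
u_2 = w_2 + 3.9223·e_1 = (3.2308, -0.9231, -2.3077).
‖u_2‖ = 4.0762, so e_2 = (0.7926, -0.2265, -0.5661).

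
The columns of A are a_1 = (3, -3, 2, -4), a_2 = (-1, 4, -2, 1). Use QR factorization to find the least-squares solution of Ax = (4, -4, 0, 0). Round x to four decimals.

x = (0.2215, -0.6775)

a_1 = (3, -3, 2, -4); ‖a_1‖ = 6.1644, so q_1 = (0.4867, -0.4867, 0.3244, -0.6489).
q_1·a_2 = 0.4867·(-1) + (-0.4867)·4 + 0.3244·(-2) + (-0.6489)·1 = -3.7311.
u_2 = a_2 + 3.7311·q_1 = (0.8158, 2.1842, -0.7895, -1.4211).
‖u_2‖ = 2.8423, so q_2 = (0.2870, 0.7685, -0.2778, -0.5000).
Qᵀb = (3.8933, -1.9258).
Back-substitute: x_2 = -1.9258/2.8423 = -0.6775.
x_1 = (3.8933 + 3.7311·(-0.6775))/6.1644 = 0.2215.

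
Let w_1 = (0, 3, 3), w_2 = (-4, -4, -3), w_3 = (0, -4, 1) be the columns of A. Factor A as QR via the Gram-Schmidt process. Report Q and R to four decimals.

Q = [[0.0000, -0.9847, 0.1741], [0.7071, -0.1231, -0.6963], [0.7071, 0.1231, 0.6963]], R = [[4.2426, -4.9497, -2.1213], [0.0000, 4.0620, 0.6155], [0.0000, 0.0000, 3.4816]]

w_1 = (0, 3, 3); ‖w_1‖ = 4.2426, so e_1 = (0.0000, 0.7071, 0.7071).
e_1·w_2 = 0.0000·(-4) + 0.7071·(-4) + 0.7071·(-3) = -4.9497.
u_2 = w_2 + 4.9497·e_1 = (-4.0000, -0.5000, 0.5000).
‖u_2‖ = 4.0620, so e_2 = (-0.9847, -0.1231, 0.1231).
e_1·w_3 = 0.0000·0 + 0.7071·(-4) + 0.7071·1 = -2.1213; e_2·w_3 = (-0.9847)·0 + (-0.1231)·(-4) + 0.1231·1 = 0.6155.
u_3 = w_3 + 2.1213·e_1 − 0.6155·e_2 = (0.6061, -2.4242, 2.4242).
‖u_3‖ = 3.4816, so e_3 = (0.1741, -0.6963, 0.6963).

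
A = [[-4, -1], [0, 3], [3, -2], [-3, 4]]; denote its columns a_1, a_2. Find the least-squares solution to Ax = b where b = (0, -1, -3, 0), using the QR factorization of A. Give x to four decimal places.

a_1 = (-4, 0, 3, -3); ‖a_1‖ = 5.8310, so e_1 = (-0.6860, 0.0000, 0.5145, -0.5145).
e_1·a_2 = (-0.6860)·(-1) + 0.0000·3 + 0.5145·(-2) + (-0.5145)·4 = -2.4010.
u_2 = a_2 + 2.4010·e_1 = (-2.6471, 3.0000, -0.7647, 2.7647).
‖u_2‖ = 4.9229, so e_2 = (-0.5377, 0.6094, -0.1553, 0.5616).
Qᵀb = (-1.5435, -0.1434).
Back-substitute: x_2 = -0.1434/4.9229 = -0.0291.
x_1 = (-1.5435 + 2.4010·(-0.0291))/5.8310 = -0.2767.

x = (-0.2767, -0.0291)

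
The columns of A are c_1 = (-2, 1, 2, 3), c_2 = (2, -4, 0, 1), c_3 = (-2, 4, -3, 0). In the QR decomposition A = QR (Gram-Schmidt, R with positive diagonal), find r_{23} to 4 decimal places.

r_{23} = -4.3908

c_1 = (-2, 1, 2, 3); ‖c_1‖ = 4.2426, so q_1 = (-0.4714, 0.2357, 0.4714, 0.7071).
q_1·c_2 = (-0.4714)·2 + 0.2357·(-4) + 0.4714·0 + 0.7071·1 = -1.1785.
u_2 = c_2 + 1.1785·q_1 = (1.4444, -3.7222, 0.5556, 1.8333).
‖u_2‖ = 4.4284, so q_2 = (0.3262, -0.8405, 0.1255, 0.4140).
r_{23} = q_2·c_3 = -4.3908.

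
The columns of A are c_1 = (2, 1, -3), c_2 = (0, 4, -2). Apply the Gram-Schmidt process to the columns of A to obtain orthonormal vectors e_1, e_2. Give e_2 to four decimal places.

e_2 = (-0.3984, 0.9163, 0.0398)

c_1 = (2, 1, -3); ‖c_1‖ = 3.7417, so e_1 = (0.5345, 0.2673, -0.8018).
e_1·c_2 = 0.5345·0 + 0.2673·4 + (-0.8018)·(-2) = 2.6726.
u_2 = c_2 − 2.6726·e_1 = (-1.4286, 3.2857, 0.1429).
‖u_2‖ = 3.5857, so e_2 = (-0.3984, 0.9163, 0.0398).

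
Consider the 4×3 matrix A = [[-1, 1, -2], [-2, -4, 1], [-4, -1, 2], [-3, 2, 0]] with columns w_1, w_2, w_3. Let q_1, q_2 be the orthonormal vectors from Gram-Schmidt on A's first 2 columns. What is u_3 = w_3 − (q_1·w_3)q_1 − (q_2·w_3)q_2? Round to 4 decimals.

u_3 = (-1.8992, -0.6882, 0.8283, -0.0126)

q_1 = w_1/‖w_1‖ = (-1, -2, -4, -3)/5.4772 = (-0.1826, -0.3651, -0.7303, -0.5477).
r_{12} = q_1·w_2 = 0.9129.
u_2 = w_2 − 0.9129·q_1 = (1.1667, -3.6667, -0.3333, 2.5000).
‖u_2‖ = 4.6007, so q_2 = (0.2536, -0.7970, -0.0725, 0.5434).
r_{13} = q_1·w_3 = -1.4606; r_{23} = q_2·w_3 = -1.4490.
u_3 = w_3 + 1.4606·q_1 + 1.4490·q_2 = (-1.8992, -0.6882, 0.8283, -0.0126).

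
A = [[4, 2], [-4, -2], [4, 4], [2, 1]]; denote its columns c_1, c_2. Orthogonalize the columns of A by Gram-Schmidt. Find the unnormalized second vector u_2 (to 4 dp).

u_2 = (-0.6154, 0.6154, 1.3846, -0.3077)

e_1 = c_1/‖c_1‖ = (4, -4, 4, 2)/7.2111 = (0.5547, -0.5547, 0.5547, 0.2774).
r_{12} = e_1·c_2 = 4.7150.
u_2 = c_2 − 4.7150·e_1 = (-0.6154, 0.6154, 1.3846, -0.3077).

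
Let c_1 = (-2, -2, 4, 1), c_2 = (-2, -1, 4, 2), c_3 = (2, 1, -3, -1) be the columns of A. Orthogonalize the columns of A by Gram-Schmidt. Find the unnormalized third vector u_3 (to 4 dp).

u_3 = (0.4490, -0.1633, 0.1020, 0.1633)

c_1 = (-2, -2, 4, 1); ‖c_1‖ = 5.0000, so e_1 = (-0.4000, -0.4000, 0.8000, 0.2000).
e_1·c_2 = (-0.4000)·(-2) + (-0.4000)·(-1) + 0.8000·4 + 0.2000·2 = 4.8000.
u_2 = c_2 − 4.8000·e_1 = (-0.0800, 0.9200, 0.1600, 1.0400).
‖u_2‖ = 1.4000, so e_2 = (-0.0571, 0.6571, 0.1143, 0.7429).
e_1·c_3 = (-0.4000)·2 + (-0.4000)·1 + 0.8000·(-3) + 0.2000·(-1) = -3.8000; e_2·c_3 = (-0.0571)·2 + 0.6571·1 + 0.1143·(-3) + 0.7429·(-1) = -0.5429.
u_3 = c_3 + 3.8000·e_1 + 0.5429·e_2 = (0.4490, -0.1633, 0.1020, 0.1633).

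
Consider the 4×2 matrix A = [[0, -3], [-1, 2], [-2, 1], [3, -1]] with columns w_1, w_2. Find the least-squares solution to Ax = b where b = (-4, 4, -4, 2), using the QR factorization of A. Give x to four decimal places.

e_1 = w_1/‖w_1‖ = (0, -1, -2, 3)/3.7417 = (0.0000, -0.2673, -0.5345, 0.8018).
r_{12} = e_1·w_2 = -1.8708.
u_2 = w_2 + 1.8708·e_1 = (-3.0000, 1.5000, 0.0000, 0.5000).
‖u_2‖ = 3.3912, so e_2 = (-0.8847, 0.4423, 0.0000, 0.1474).
Qᵀb = (2.6726, 5.6028).
Back-substitute: x_2 = 5.6028/3.3912 = 1.6522.
x_1 = (2.6726 + 1.8708·1.6522)/3.7417 = 1.5404.

x = (1.5404, 1.6522)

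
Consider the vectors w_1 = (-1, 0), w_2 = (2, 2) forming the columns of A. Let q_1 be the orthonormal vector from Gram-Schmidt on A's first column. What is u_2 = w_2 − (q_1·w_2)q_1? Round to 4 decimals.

u_2 = (0.0000, 2.0000)

q_1 = w_1/‖w_1‖ = (-1, 0)/1.0000 = (-1.0000, 0.0000).
r_{12} = q_1·w_2 = -2.0000.
u_2 = w_2 + 2.0000·q_1 = (0.0000, 2.0000).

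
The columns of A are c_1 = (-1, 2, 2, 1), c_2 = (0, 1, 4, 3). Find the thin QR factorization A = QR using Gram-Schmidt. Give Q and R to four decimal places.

Q = [[-0.3162, 0.4309], [0.6325, -0.5304], [0.6325, 0.4641], [0.3162, 0.5635]], R = [[3.1623, 4.1110], [0.0000, 3.0166]]

e_1 = c_1/‖c_1‖ = (-1, 2, 2, 1)/3.1623 = (-0.3162, 0.6325, 0.6325, 0.3162).
r_{12} = e_1·c_2 = 4.1110.
u_2 = c_2 − 4.1110·e_1 = (1.3000, -1.6000, 1.4000, 1.7000).
‖u_2‖ = 3.0166, so e_2 = (0.4309, -0.5304, 0.4641, 0.5635).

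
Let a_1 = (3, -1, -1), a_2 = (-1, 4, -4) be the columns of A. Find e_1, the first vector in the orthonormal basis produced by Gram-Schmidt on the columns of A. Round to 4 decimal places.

e_1 = a_1/‖a_1‖ = (3, -1, -1)/3.3166 = (0.9045, -0.3015, -0.3015).

e_1 = (0.9045, -0.3015, -0.3015)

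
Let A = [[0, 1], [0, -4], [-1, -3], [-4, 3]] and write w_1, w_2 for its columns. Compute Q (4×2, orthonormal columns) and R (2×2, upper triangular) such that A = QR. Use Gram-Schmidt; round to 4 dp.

w_1 = (0, 0, -1, -4); ‖w_1‖ = 4.1231, so e_1 = (0.0000, 0.0000, -0.2425, -0.9701).
e_1·w_2 = 0.0000·1 + 0.0000·(-4) + (-0.2425)·(-3) + (-0.9701)·3 = -2.1828.
u_2 = w_2 + 2.1828·e_1 = (1.0000, -4.0000, -3.5294, 0.8824).
‖u_2‖ = 5.4987, so e_2 = (0.1819, -0.7274, -0.6419, 0.1605).

Q = [[0.0000, 0.1819], [0.0000, -0.7274], [-0.2425, -0.6419], [-0.9701, 0.1605]], R = [[4.1231, -2.1828], [0.0000, 5.4987]]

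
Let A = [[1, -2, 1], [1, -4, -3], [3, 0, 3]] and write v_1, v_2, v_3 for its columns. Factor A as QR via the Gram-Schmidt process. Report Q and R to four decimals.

e_1 = v_1/‖v_1‖ = (1, 1, 3)/3.3166 = (0.3015, 0.3015, 0.9045).
r_{12} = e_1·v_2 = -1.8091.
u_2 = v_2 + 1.8091·e_1 = (-1.4545, -3.4545, 1.6364).
‖u_2‖ = 4.0899, so e_2 = (-0.3556, -0.8447, 0.4001).
r_{13} = e_1·v_3 = 2.1106; r_{23} = e_2·v_3 = 3.3786.
u_3 = v_3 − 2.1106·e_1 − 3.3786·e_2 = (1.5652, -0.7826, -0.2609).
‖u_3‖ = 1.7693, so e_3 = (0.8847, -0.4423, -0.1474).

Q = [[0.3015, -0.3556, 0.8847], [0.3015, -0.8447, -0.4423], [0.9045, 0.4001, -0.1474]], R = [[3.3166, -1.8091, 2.1106], [0.0000, 4.0899, 3.3786], [0.0000, 0.0000, 1.7693]]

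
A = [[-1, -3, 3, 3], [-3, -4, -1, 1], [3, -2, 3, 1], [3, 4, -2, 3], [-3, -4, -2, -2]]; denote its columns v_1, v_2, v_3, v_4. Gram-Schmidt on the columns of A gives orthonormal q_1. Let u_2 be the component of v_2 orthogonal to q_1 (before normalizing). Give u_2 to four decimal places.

u_2 = (-2.1081, -1.3243, -4.6757, 1.3243, -1.3243)

v_1 = (-1, -3, 3, 3, -3); ‖v_1‖ = 6.0828, so q_1 = (-0.1644, -0.4932, 0.4932, 0.4932, -0.4932).
q_1·v_2 = (-0.1644)·(-3) + (-0.4932)·(-4) + 0.4932·(-2) + 0.4932·4 + (-0.4932)·(-4) = 5.4252.
u_2 = v_2 − 5.4252·q_1 = (-2.1081, -1.3243, -4.6757, 1.3243, -1.3243).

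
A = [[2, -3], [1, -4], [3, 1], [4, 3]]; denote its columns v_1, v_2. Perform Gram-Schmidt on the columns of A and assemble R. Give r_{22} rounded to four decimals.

e_1 = v_1/‖v_1‖ = (2, 1, 3, 4)/5.4772 = (0.3651, 0.1826, 0.5477, 0.7303).
r_{12} = e_1·v_2 = 0.9129.
u_2 = v_2 − 0.9129·e_1 = (-3.3333, -4.1667, 0.5000, 2.3333).
r_{22} = ‖u_2‖ = 5.8452.

r_{22} = 5.8452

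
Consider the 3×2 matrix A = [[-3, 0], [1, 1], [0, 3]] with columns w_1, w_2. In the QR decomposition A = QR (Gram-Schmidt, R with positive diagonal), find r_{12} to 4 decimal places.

w_1 = (-3, 1, 0); ‖w_1‖ = 3.1623, so e_1 = (-0.9487, 0.3162, 0.0000).
r_{12} = e_1·w_2 = 0.3162.

r_{12} = 0.3162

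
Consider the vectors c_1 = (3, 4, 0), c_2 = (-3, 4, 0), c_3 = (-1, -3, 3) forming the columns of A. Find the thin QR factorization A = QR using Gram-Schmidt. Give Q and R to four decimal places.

c_1 = (3, 4, 0); ‖c_1‖ = 5.0000, so q_1 = (0.6000, 0.8000, 0.0000).
q_1·c_2 = 0.6000·(-3) + 0.8000·4 + 0.0000·0 = 1.4000.
u_2 = c_2 − 1.4000·q_1 = (-3.8400, 2.8800, 0.0000).
‖u_2‖ = 4.8000, so q_2 = (-0.8000, 0.6000, 0.0000).
q_1·c_3 = 0.6000·(-1) + 0.8000·(-3) + 0.0000·3 = -3.0000; q_2·c_3 = (-0.8000)·(-1) + 0.6000·(-3) + 0.0000·3 = -1.0000.
u_3 = c_3 + 3.0000·q_1 + 1.0000·q_2 = (0.0000, 0.0000, 3.0000).
‖u_3‖ = 3.0000, so q_3 = (0.0000, 0.0000, 1.0000).

Q = [[0.6000, -0.8000, 0.0000], [0.8000, 0.6000, 0.0000], [0.0000, 0.0000, 1.0000]], R = [[5.0000, 1.4000, -3.0000], [0.0000, 4.8000, -1.0000], [0.0000, 0.0000, 3.0000]]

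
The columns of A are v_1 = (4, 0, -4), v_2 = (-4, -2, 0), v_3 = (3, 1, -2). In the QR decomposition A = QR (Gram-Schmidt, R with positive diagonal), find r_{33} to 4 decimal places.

v_1 = (4, 0, -4); ‖v_1‖ = 5.6569, so q_1 = (0.7071, 0.0000, -0.7071).
q_1·v_2 = 0.7071·(-4) + 0.0000·(-2) + (-0.7071)·0 = -2.8284.
u_2 = v_2 + 2.8284·q_1 = (-2.0000, -2.0000, -2.0000).
‖u_2‖ = 3.4641, so q_2 = (-0.5774, -0.5774, -0.5774).
q_1·v_3 = 0.7071·3 + 0.0000·1 + (-0.7071)·(-2) = 3.5355; q_2·v_3 = (-0.5774)·3 + (-0.5774)·1 + (-0.5774)·(-2) = -1.1547.
u_3 = v_3 − 3.5355·q_1 + 1.1547·q_2 = (-0.1667, 0.3333, -0.1667).
r_{33} = ‖u_3‖ = 0.4082.

r_{33} = 0.4082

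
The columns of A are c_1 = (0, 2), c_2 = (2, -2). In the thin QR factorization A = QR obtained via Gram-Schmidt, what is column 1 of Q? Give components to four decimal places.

c_1 = (0, 2); ‖c_1‖ = 2.0000, so q_1 = (0.0000, 1.0000).

q_1 = (0.0000, 1.0000)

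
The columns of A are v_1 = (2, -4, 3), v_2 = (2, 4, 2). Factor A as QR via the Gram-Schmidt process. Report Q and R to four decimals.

Q = [[0.3714, 0.5060], [-0.7428, 0.6650], [0.5571, 0.5493]], R = [[5.3852, -1.1142], [0.0000, 4.7706]]

e_1 = v_1/‖v_1‖ = (2, -4, 3)/5.3852 = (0.3714, -0.7428, 0.5571).
r_{12} = e_1·v_2 = -1.1142.
u_2 = v_2 + 1.1142·e_1 = (2.4138, 3.1724, 2.6207).
‖u_2‖ = 4.7706, so e_2 = (0.5060, 0.6650, 0.5493).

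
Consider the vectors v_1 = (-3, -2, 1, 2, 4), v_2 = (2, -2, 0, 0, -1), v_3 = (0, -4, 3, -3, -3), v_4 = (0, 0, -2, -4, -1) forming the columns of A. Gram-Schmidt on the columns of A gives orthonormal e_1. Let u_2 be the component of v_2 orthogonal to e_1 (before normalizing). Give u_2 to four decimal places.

e_1 = v_1/‖v_1‖ = (-3, -2, 1, 2, 4)/5.8310 = (-0.5145, -0.3430, 0.1715, 0.3430, 0.6860).
r_{12} = e_1·v_2 = -1.0290.
u_2 = v_2 + 1.0290·e_1 = (1.4706, -2.3529, 0.1765, 0.3529, -0.2941).

u_2 = (1.4706, -2.3529, 0.1765, 0.3529, -0.2941)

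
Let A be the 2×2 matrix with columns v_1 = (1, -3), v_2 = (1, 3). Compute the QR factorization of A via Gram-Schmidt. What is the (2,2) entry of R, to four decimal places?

e_1 = v_1/‖v_1‖ = (1, -3)/3.1623 = (0.3162, -0.9487).
r_{12} = e_1·v_2 = -2.5298.
u_2 = v_2 + 2.5298·e_1 = (1.8000, 0.6000).
r_{22} = ‖u_2‖ = 1.8974.

r_{22} = 1.8974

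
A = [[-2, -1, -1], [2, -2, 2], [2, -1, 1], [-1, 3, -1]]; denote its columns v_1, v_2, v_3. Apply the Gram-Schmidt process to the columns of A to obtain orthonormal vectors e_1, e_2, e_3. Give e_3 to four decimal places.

e_3 = (-0.0230, 0.7345, -0.6197, 0.2754)

v_1 = (-2, 2, 2, -1); ‖v_1‖ = 3.6056, so e_1 = (-0.5547, 0.5547, 0.5547, -0.2774).
e_1·v_2 = (-0.5547)·(-1) + 0.5547·(-2) + 0.5547·(-1) + (-0.2774)·3 = -1.9415.
u_2 = v_2 + 1.9415·e_1 = (-2.0769, -0.9231, 0.0769, 2.4615).
‖u_2‖ = 3.3512, so e_2 = (-0.6197, -0.2754, 0.0230, 0.7345).
e_1·v_3 = (-0.5547)·(-1) + 0.5547·2 + 0.5547·1 + (-0.2774)·(-1) = 2.4962; e_2·v_3 = (-0.6197)·(-1) + (-0.2754)·2 + 0.0230·1 + 0.7345·(-1) = -0.6427.
u_3 = v_3 − 2.4962·e_1 + 0.6427·e_2 = (-0.0137, 0.4384, -0.3699, 0.1644).
‖u_3‖ = 0.5968, so e_3 = (-0.0230, 0.7345, -0.6197, 0.2754).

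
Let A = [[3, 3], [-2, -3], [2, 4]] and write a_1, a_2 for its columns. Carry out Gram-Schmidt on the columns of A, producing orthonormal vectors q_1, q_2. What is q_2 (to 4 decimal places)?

a_1 = (3, -2, 2); ‖a_1‖ = 4.1231, so q_1 = (0.7276, -0.4851, 0.4851).
q_1·a_2 = 0.7276·3 + (-0.4851)·(-3) + 0.4851·4 = 5.5783.
u_2 = a_2 − 5.5783·q_1 = (-1.0588, -0.2941, 1.2941).
‖u_2‖ = 1.6977, so q_2 = (-0.6237, -0.1732, 0.7623).

q_2 = (-0.6237, -0.1732, 0.7623)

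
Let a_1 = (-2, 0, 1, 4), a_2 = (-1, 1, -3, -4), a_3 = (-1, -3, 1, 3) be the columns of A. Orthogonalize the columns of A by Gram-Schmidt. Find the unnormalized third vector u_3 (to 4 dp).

u_3 = (-0.5324, -2.6331, -0.5180, -0.1367)

a_1 = (-2, 0, 1, 4); ‖a_1‖ = 4.5826, so e_1 = (-0.4364, 0.0000, 0.2182, 0.8729).
e_1·a_2 = (-0.4364)·(-1) + 0.0000·1 + 0.2182·(-3) + 0.8729·(-4) = -3.7097.
u_2 = a_2 + 3.7097·e_1 = (-2.6190, 1.0000, -2.1905, -0.7619).
‖u_2‖ = 3.6384, so e_2 = (-0.7198, 0.2748, -0.6020, -0.2094).
e_1·a_3 = (-0.4364)·(-1) + 0.0000·(-3) + 0.2182·1 + 0.8729·3 = 3.2733; e_2·a_3 = (-0.7198)·(-1) + 0.2748·(-3) + (-0.6020)·1 + (-0.2094)·3 = -1.3350.
u_3 = a_3 − 3.2733·e_1 + 1.3350·e_2 = (-0.5324, -2.6331, -0.5180, -0.1367).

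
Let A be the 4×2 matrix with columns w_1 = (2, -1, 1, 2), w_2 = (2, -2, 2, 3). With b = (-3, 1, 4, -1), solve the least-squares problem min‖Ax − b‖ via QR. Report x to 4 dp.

x = (-4.5000, 2.8571)

q_1 = w_1/‖w_1‖ = (2, -1, 1, 2)/3.1623 = (0.6325, -0.3162, 0.3162, 0.6325).
r_{12} = q_1·w_2 = 4.4272.
u_2 = w_2 − 4.4272·q_1 = (-0.8000, -0.6000, 0.6000, 0.2000).
‖u_2‖ = 1.1832, so q_2 = (-0.6761, -0.5071, 0.5071, 0.1690).
Qᵀb = (-1.5811, 3.3806).
Back-substitute: x_2 = 3.3806/1.1832 = 2.8571.
x_1 = (-1.5811 − 4.4272·2.8571)/3.1623 = -4.5000.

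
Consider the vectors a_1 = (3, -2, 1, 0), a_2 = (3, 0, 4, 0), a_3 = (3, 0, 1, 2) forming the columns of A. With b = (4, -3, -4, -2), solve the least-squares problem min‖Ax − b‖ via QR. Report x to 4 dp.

x = (2.3073, -1.2595, -0.1927)

a_1 = (3, -2, 1, 0); ‖a_1‖ = 3.7417, so q_1 = (0.8018, -0.5345, 0.2673, 0.0000).
q_1·a_2 = 0.8018·3 + (-0.5345)·0 + 0.2673·4 + 0.0000·0 = 3.4744.
u_2 = a_2 − 3.4744·q_1 = (0.2143, 1.8571, 3.0714, 0.0000).
‖u_2‖ = 3.5956, so q_2 = (0.0596, 0.5165, 0.8542, 0.0000).
q_1·a_3 = 0.8018·3 + (-0.5345)·0 + 0.2673·1 + 0.0000·2 = 2.6726; q_2·a_3 = 0.0596·3 + 0.5165·0 + 0.8542·1 + 0.0000·2 = 1.0330.
u_3 = a_3 − 2.6726·q_1 − 1.0330·q_2 = (0.7956, 0.8950, -0.5967, 2.0000).
‖u_3‖ = 2.4063, so q_3 = (0.3306, 0.3720, -0.2480, 0.8312).
Qᵀb = (3.7417, -4.7280, -0.4638).
Back-substitute: x_3 = -0.4638/2.4063 = -0.1927.
x_2 = (-4.7280 − 1.0330·(-0.1927))/3.5956 = -1.2595.
x_1 = (3.7417 − 3.4744·(-1.2595) − 2.6726·(-0.1927))/3.7417 = 2.3073.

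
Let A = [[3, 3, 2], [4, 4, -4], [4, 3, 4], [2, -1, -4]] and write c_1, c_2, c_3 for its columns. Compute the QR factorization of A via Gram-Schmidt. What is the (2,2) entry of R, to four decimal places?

c_1 = (3, 4, 4, 2); ‖c_1‖ = 6.7082, so q_1 = (0.4472, 0.5963, 0.5963, 0.2981).
q_1·c_2 = 0.4472·3 + 0.5963·4 + 0.5963·3 + 0.2981·(-1) = 5.2175.
u_2 = c_2 − 5.2175·q_1 = (0.6667, 0.8889, -0.1111, -2.5556).
r_{22} = ‖u_2‖ = 2.7889.

r_{22} = 2.7889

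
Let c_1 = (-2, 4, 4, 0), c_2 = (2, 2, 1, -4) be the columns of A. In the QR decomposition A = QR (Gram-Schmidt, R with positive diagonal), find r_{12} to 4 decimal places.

r_{12} = 1.3333

c_1 = (-2, 4, 4, 0); ‖c_1‖ = 6.0000, so e_1 = (-0.3333, 0.6667, 0.6667, 0.0000).
r_{12} = e_1·c_2 = 1.3333.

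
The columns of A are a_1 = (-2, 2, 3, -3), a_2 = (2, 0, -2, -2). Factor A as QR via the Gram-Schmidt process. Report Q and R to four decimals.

Q = [[-0.3922, 0.5016], [0.3922, 0.0912], [0.5883, -0.4560], [-0.5883, -0.7295]], R = [[5.0990, -0.7845], [0.0000, 3.3741]]

a_1 = (-2, 2, 3, -3); ‖a_1‖ = 5.0990, so q_1 = (-0.3922, 0.3922, 0.5883, -0.5883).
q_1·a_2 = (-0.3922)·2 + 0.3922·0 + 0.5883·(-2) + (-0.5883)·(-2) = -0.7845.
u_2 = a_2 + 0.7845·q_1 = (1.6923, 0.3077, -1.5385, -2.4615).
‖u_2‖ = 3.3741, so q_2 = (0.5016, 0.0912, -0.4560, -0.7295).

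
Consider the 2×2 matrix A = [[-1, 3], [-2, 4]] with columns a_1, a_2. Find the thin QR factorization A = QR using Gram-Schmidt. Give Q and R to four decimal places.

e_1 = a_1/‖a_1‖ = (-1, -2)/2.2361 = (-0.4472, -0.8944).
r_{12} = e_1·a_2 = -4.9193.
u_2 = a_2 + 4.9193·e_1 = (0.8000, -0.4000).
‖u_2‖ = 0.8944, so e_2 = (0.8944, -0.4472).

Q = [[-0.4472, 0.8944], [-0.8944, -0.4472]], R = [[2.2361, -4.9193], [0.0000, 0.8944]]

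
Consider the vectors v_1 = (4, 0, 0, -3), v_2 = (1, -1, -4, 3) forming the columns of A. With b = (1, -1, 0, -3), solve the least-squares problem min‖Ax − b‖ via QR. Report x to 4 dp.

x = (0.4862, -0.1692)

v_1 = (4, 0, 0, -3); ‖v_1‖ = 5.0000, so q_1 = (0.8000, 0.0000, 0.0000, -0.6000).
q_1·v_2 = 0.8000·1 + 0.0000·(-1) + 0.0000·(-4) + (-0.6000)·3 = -1.0000.
u_2 = v_2 + 1.0000·q_1 = (1.8000, -1.0000, -4.0000, 2.4000).
‖u_2‖ = 5.0990, so q_2 = (0.3530, -0.1961, -0.7845, 0.4707).
Qᵀb = (2.6000, -0.8629).
Back-substitute: x_2 = -0.8629/5.0990 = -0.1692.
x_1 = (2.6000 + 1.0000·(-0.1692))/5.0000 = 0.4862.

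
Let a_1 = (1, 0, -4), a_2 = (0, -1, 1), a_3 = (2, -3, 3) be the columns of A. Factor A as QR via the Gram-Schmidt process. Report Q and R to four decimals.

Q = [[0.2425, 0.2287, 0.9428], [0.0000, -0.9718, 0.2357], [-0.9701, 0.0572, 0.2357]], R = [[4.1231, -0.9701, -2.4254], [0.0000, 1.0290, 3.5443], [0.0000, 0.0000, 1.8856]]

e_1 = a_1/‖a_1‖ = (1, 0, -4)/4.1231 = (0.2425, 0.0000, -0.9701).
r_{12} = e_1·a_2 = -0.9701.
u_2 = a_2 + 0.9701·e_1 = (0.2353, -1.0000, 0.0588).
‖u_2‖ = 1.0290, so e_2 = (0.2287, -0.9718, 0.0572).
r_{13} = e_1·a_3 = -2.4254; r_{23} = e_2·a_3 = 3.5443.
u_3 = a_3 + 2.4254·e_1 − 3.5443·e_2 = (1.7778, 0.4444, 0.4444).
‖u_3‖ = 1.8856, so e_3 = (0.9428, 0.2357, 0.2357).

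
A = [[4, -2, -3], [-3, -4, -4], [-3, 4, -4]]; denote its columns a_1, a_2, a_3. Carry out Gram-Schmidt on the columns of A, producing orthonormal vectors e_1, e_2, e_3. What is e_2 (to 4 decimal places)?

a_1 = (4, -3, -3); ‖a_1‖ = 5.8310, so e_1 = (0.6860, -0.5145, -0.5145).
e_1·a_2 = 0.6860·(-2) + (-0.5145)·(-4) + (-0.5145)·4 = -1.3720.
u_2 = a_2 + 1.3720·e_1 = (-1.0588, -4.7059, 3.2941).
‖u_2‖ = 5.8410, so e_2 = (-0.1813, -0.8057, 0.5640).

e_2 = (-0.1813, -0.8057, 0.5640)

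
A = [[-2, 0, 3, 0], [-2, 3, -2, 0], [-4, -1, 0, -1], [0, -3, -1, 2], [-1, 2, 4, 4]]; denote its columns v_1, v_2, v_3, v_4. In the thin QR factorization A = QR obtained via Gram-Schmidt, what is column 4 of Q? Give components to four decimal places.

v_1 = (-2, -2, -4, 0, -1); ‖v_1‖ = 5.0000, so q_1 = (-0.4000, -0.4000, -0.8000, 0.0000, -0.2000).
q_1·v_2 = (-0.4000)·0 + (-0.4000)·3 + (-0.8000)·(-1) + 0.0000·(-3) + (-0.2000)·2 = -0.8000.
u_2 = v_2 + 0.8000·q_1 = (-0.3200, 2.6800, -1.6400, -3.0000, 1.8400).
‖u_2‖ = 4.7286, so q_2 = (-0.0677, 0.5668, -0.3468, -0.6344, 0.3891).
q_1·v_3 = (-0.4000)·3 + (-0.4000)·(-2) + (-0.8000)·0 + 0.0000·(-1) + (-0.2000)·4 = -1.2000; q_2·v_3 = (-0.0677)·3 + 0.5668·(-2) + (-0.3468)·0 + (-0.6344)·(-1) + 0.3891·4 = 0.8544.
u_3 = v_3 + 1.2000·q_1 − 0.8544·q_2 = (2.5778, -2.9642, -0.6637, -0.4580, 3.4275).
‖u_3‖ = 5.2754, so q_3 = (0.4886, -0.5619, -0.1258, -0.0868, 0.6497).
q_1·v_4 = (-0.4000)·0 + (-0.4000)·0 + (-0.8000)·(-1) + 0.0000·2 + (-0.2000)·4 = 0.0000; q_2·v_4 = (-0.0677)·0 + 0.5668·0 + (-0.3468)·(-1) + (-0.6344)·2 + 0.3891·4 = 0.6344; q_3·v_4 = 0.4886·0 + (-0.5619)·0 + (-0.1258)·(-1) + (-0.0868)·2 + 0.6497·4 = 2.5511.
u_4 = v_4 + 0.0000·q_1 − 0.6344·q_2 − 2.5511·q_3 = (-1.2036, 1.0739, -0.4590, 2.6240, 2.0956).
‖u_4‖ = 3.7536, so q_4 = (-0.3207, 0.2861, -0.1223, 0.6991, 0.5583).

q_4 = (-0.3207, 0.2861, -0.1223, 0.6991, 0.5583)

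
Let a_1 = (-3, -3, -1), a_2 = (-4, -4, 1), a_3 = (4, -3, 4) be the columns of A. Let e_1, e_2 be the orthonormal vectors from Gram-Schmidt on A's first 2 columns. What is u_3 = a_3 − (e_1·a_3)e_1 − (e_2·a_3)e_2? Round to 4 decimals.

u_3 = (3.5000, -3.5000, 0.0000)

a_1 = (-3, -3, -1); ‖a_1‖ = 4.3589, so e_1 = (-0.6882, -0.6882, -0.2294).
e_1·a_2 = (-0.6882)·(-4) + (-0.6882)·(-4) + (-0.2294)·1 = 5.2766.
u_2 = a_2 − 5.2766·e_1 = (-0.3684, -0.3684, 2.2105).
‖u_2‖ = 2.2711, so e_2 = (-0.1622, -0.1622, 0.9733).
e_1·a_3 = (-0.6882)·4 + (-0.6882)·(-3) + (-0.2294)·4 = -1.6059; e_2·a_3 = (-0.1622)·4 + (-0.1622)·(-3) + 0.9733·4 = 3.7311.
u_3 = a_3 + 1.6059·e_1 − 3.7311·e_2 = (3.5000, -3.5000, 0.0000).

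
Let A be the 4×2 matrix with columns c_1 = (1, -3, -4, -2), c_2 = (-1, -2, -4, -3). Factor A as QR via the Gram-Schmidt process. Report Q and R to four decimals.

c_1 = (1, -3, -4, -2); ‖c_1‖ = 5.4772, so q_1 = (0.1826, -0.5477, -0.7303, -0.3651).
q_1·c_2 = 0.1826·(-1) + (-0.5477)·(-2) + (-0.7303)·(-4) + (-0.3651)·(-3) = 4.9295.
u_2 = c_2 − 4.9295·q_1 = (-1.9000, 0.7000, -0.4000, -1.2000).
‖u_2‖ = 2.3875, so q_2 = (-0.7958, 0.2932, -0.1675, -0.5026).

Q = [[0.1826, -0.7958], [-0.5477, 0.2932], [-0.7303, -0.1675], [-0.3651, -0.5026]], R = [[5.4772, 4.9295], [0.0000, 2.3875]]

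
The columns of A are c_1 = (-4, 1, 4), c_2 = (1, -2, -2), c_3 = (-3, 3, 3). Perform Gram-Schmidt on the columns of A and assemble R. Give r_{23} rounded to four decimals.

r_{23} = -2.0266

c_1 = (-4, 1, 4); ‖c_1‖ = 5.7446, so q_1 = (-0.6963, 0.1741, 0.6963).
q_1·c_2 = (-0.6963)·1 + 0.1741·(-2) + 0.6963·(-2) = -2.4371.
u_2 = c_2 + 2.4371·q_1 = (-0.6970, -1.5758, -0.3030).
‖u_2‖ = 1.7495, so q_2 = (-0.3984, -0.9007, -0.1732).
r_{23} = q_2·c_3 = -2.0266.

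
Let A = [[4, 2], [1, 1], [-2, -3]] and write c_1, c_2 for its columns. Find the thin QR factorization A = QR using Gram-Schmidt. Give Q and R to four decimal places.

Q = [[0.8729, -0.4729], [0.2182, 0.1576], [-0.4364, -0.8669]], R = [[4.5826, 3.2733], [0.0000, 1.8127]]

e_1 = c_1/‖c_1‖ = (4, 1, -2)/4.5826 = (0.8729, 0.2182, -0.4364).
r_{12} = e_1·c_2 = 3.2733.
u_2 = c_2 − 3.2733·e_1 = (-0.8571, 0.2857, -1.5714).
‖u_2‖ = 1.8127, so e_2 = (-0.4729, 0.1576, -0.8669).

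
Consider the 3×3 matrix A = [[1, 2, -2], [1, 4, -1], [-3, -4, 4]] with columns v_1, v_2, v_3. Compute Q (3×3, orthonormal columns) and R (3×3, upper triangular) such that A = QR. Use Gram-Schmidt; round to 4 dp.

Q = [[0.3015, 0.1421, -0.9428], [0.3015, 0.9239, 0.2357], [-0.9045, 0.3553, -0.2357]], R = [[3.3166, 5.4272, -4.5227], [0.0000, 2.5584, 0.2132], [0.0000, 0.0000, 0.7071]]

v_1 = (1, 1, -3); ‖v_1‖ = 3.3166, so e_1 = (0.3015, 0.3015, -0.9045).
e_1·v_2 = 0.3015·2 + 0.3015·4 + (-0.9045)·(-4) = 5.4272.
u_2 = v_2 − 5.4272·e_1 = (0.3636, 2.3636, 0.9091).
‖u_2‖ = 2.5584, so e_2 = (0.1421, 0.9239, 0.3553).
e_1·v_3 = 0.3015·(-2) + 0.3015·(-1) + (-0.9045)·4 = -4.5227; e_2·v_3 = 0.1421·(-2) + 0.9239·(-1) + 0.3553·4 = 0.2132.
u_3 = v_3 + 4.5227·e_1 − 0.2132·e_2 = (-0.6667, 0.1667, -0.1667).
‖u_3‖ = 0.7071, so e_3 = (-0.9428, 0.2357, -0.2357).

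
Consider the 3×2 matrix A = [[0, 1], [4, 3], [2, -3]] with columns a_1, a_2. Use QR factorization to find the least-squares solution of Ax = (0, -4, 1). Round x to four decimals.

e_1 = a_1/‖a_1‖ = (0, 4, 2)/4.4721 = (0.0000, 0.8944, 0.4472).
r_{12} = e_1·a_2 = 1.3416.
u_2 = a_2 − 1.3416·e_1 = (1.0000, 1.8000, -3.6000).
‖u_2‖ = 4.1473, so e_2 = (0.2411, 0.4340, -0.8680).
Qᵀb = (-3.1305, -2.6041).
Back-substitute: x_2 = -2.6041/4.1473 = -0.6279.
x_1 = (-3.1305 − 1.3416·(-0.6279))/4.4721 = -0.5116.

x = (-0.5116, -0.6279)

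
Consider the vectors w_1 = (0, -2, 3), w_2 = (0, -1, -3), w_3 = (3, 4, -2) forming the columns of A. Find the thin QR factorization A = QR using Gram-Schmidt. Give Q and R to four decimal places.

w_1 = (0, -2, 3); ‖w_1‖ = 3.6056, so e_1 = (0.0000, -0.5547, 0.8321).
e_1·w_2 = 0.0000·0 + (-0.5547)·(-1) + 0.8321·(-3) = -1.9415.
u_2 = w_2 + 1.9415·e_1 = (0.0000, -2.0769, -1.3846).
‖u_2‖ = 2.4962, so e_2 = (0.0000, -0.8321, -0.5547).
e_1·w_3 = 0.0000·3 + (-0.5547)·4 + 0.8321·(-2) = -3.8829; e_2·w_3 = 0.0000·3 + (-0.8321)·4 + (-0.5547)·(-2) = -2.2188.
u_3 = w_3 + 3.8829·e_1 + 2.2188·e_2 = (3.0000, 0.0000, 0.0000).
‖u_3‖ = 3.0000, so e_3 = (1.0000, 0.0000, 0.0000).

Q = [[0.0000, 0.0000, 1.0000], [-0.5547, -0.8321, 0.0000], [0.8321, -0.5547, 0.0000]], R = [[3.6056, -1.9415, -3.8829], [0.0000, 2.4962, -2.2188], [0.0000, 0.0000, 3.0000]]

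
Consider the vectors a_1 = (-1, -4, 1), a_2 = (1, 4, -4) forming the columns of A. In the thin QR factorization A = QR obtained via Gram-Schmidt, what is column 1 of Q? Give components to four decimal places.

a_1 = (-1, -4, 1); ‖a_1‖ = 4.2426, so q_1 = (-0.2357, -0.9428, 0.2357).

q_1 = (-0.2357, -0.9428, 0.2357)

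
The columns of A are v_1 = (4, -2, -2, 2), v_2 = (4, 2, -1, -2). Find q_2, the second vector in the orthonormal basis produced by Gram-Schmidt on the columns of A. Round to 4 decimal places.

q_2 = (0.5555, 0.5864, -0.0617, -0.5864)

v_1 = (4, -2, -2, 2); ‖v_1‖ = 5.2915, so q_1 = (0.7559, -0.3780, -0.3780, 0.3780).
q_1·v_2 = 0.7559·4 + (-0.3780)·2 + (-0.3780)·(-1) + 0.3780·(-2) = 1.8898.
u_2 = v_2 − 1.8898·q_1 = (2.5714, 2.7143, -0.2857, -2.7143).
‖u_2‖ = 4.6291, so q_2 = (0.5555, 0.5864, -0.0617, -0.5864).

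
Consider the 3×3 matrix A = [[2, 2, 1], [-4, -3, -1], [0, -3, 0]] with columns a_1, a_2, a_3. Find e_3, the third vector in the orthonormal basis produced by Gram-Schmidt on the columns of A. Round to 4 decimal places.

a_1 = (2, -4, 0); ‖a_1‖ = 4.4721, so e_1 = (0.4472, -0.8944, 0.0000).
e_1·a_2 = 0.4472·2 + (-0.8944)·(-3) + 0.0000·(-3) = 3.5777.
u_2 = a_2 − 3.5777·e_1 = (0.4000, 0.2000, -3.0000).
‖u_2‖ = 3.0332, so e_2 = (0.1319, 0.0659, -0.9891).
e_1·a_3 = 0.4472·1 + (-0.8944)·(-1) + 0.0000·0 = 1.3416; e_2·a_3 = 0.1319·1 + 0.0659·(-1) + (-0.9891)·0 = 0.0659.
u_3 = a_3 − 1.3416·e_1 − 0.0659·e_2 = (0.3913, 0.1957, 0.0652).
‖u_3‖ = 0.4423, so e_3 = (0.8847, 0.4423, 0.1474).

e_3 = (0.8847, 0.4423, 0.1474)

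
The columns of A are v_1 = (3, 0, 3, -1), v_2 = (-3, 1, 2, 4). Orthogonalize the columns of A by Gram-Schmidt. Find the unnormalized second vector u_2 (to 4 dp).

q_1 = v_1/‖v_1‖ = (3, 0, 3, -1)/4.3589 = (0.6882, 0.0000, 0.6882, -0.2294).
r_{12} = q_1·v_2 = -1.6059.
u_2 = v_2 + 1.6059·q_1 = (-1.8947, 1.0000, 3.1053, 3.6316).

u_2 = (-1.8947, 1.0000, 3.1053, 3.6316)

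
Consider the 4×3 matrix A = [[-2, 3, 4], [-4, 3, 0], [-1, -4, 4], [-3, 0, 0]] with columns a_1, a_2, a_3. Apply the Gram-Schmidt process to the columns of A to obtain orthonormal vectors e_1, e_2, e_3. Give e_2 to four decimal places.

e_2 = (0.3943, 0.2162, -0.8523, -0.2671)

e_1 = a_1/‖a_1‖ = (-2, -4, -1, -3)/5.4772 = (-0.3651, -0.7303, -0.1826, -0.5477).
r_{12} = e_1·a_2 = -2.5560.
u_2 = a_2 + 2.5560·e_1 = (2.0667, 1.1333, -4.4667, -1.4000).
‖u_2‖ = 5.2409, so e_2 = (0.3943, 0.2162, -0.8523, -0.2671).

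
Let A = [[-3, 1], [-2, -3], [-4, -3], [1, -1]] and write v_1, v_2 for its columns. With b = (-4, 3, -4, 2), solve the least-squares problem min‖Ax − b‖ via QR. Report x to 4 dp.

v_1 = (-3, -2, -4, 1); ‖v_1‖ = 5.4772, so e_1 = (-0.5477, -0.3651, -0.7303, 0.1826).
e_1·v_2 = (-0.5477)·1 + (-0.3651)·(-3) + (-0.7303)·(-3) + 0.1826·(-1) = 2.5560.
u_2 = v_2 − 2.5560·e_1 = (2.4000, -2.0667, -1.1333, -1.4667).
‖u_2‖ = 3.6697, so e_2 = (0.6540, -0.5632, -0.3088, -0.3997).
Qᵀb = (4.3818, -3.8695).
Back-substitute: x_2 = -3.8695/3.6697 = -1.0545.
x_1 = (4.3818 − 2.5560·(-1.0545))/5.4772 = 1.2921.

x = (1.2921, -1.0545)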